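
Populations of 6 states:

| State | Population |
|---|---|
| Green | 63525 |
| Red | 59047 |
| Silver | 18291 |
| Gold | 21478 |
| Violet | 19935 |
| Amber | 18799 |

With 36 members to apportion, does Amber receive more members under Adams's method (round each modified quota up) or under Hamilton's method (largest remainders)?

Adams: Green 11, Red 10, Silver 3, Gold 4, Violet 4, Amber 4.
Hamilton: Green 11, Red 11, Silver 3, Gold 4, Violet 4, Amber 3.
Amber gets 4 under Adams and 3 under Hamilton.

Adams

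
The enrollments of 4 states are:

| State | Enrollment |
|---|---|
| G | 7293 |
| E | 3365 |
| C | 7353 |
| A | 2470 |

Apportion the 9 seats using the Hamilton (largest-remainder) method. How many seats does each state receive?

G 3, E 2, C 3, A 1

Total 20481; standard divisor 20481/9 ≈ 2275.667.
Standard quotas: G 3.2048, E 1.4787, C 3.2311, A 1.0854.
Lower quotas: G 3, E 1, C 3, A 1 (sum 8, leaving 1 seat).
Remainders in descending order: E 0.4787, C 0.2311, G 0.2048, A 0.0854.
The surplus seat goes to E.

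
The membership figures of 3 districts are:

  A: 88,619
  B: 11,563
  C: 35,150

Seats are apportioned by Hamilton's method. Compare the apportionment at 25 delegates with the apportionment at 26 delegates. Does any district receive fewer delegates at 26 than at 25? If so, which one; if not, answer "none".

At 25 seats: A 16, B 2, C 7.
At 26 seats: A 17, B 2, C 7.
No district's allocation decreased.

none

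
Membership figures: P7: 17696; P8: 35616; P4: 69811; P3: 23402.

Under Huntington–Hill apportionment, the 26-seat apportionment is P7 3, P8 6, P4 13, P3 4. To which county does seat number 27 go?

P8

Priority for the next seat is population ÷ (√(s·(s+1))).
Priorities: P7 5108.395, P8 5495.668, P4 5174.736, P3 5232.846.
Highest priority: P8.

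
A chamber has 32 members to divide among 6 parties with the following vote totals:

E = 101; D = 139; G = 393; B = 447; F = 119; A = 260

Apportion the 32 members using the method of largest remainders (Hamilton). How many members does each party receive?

E=2, D=3, G=9, B=10, F=2, A=6

Standard divisor: 1459 ÷ 32 ≈ 45.594.
Standard quotas: E 2.215, D 3.049, G 8.620, B 9.804, F 2.610, A 5.703.
Lower quotas: E 2, D 3, G 8, B 9, F 2, A 5 (sum 29, leaving 3 seats).
Remainders in descending order: B 0.804, A 0.703, G 0.620, F 0.610, E 0.215, D 0.049.
The surplus seats go to B, A, G.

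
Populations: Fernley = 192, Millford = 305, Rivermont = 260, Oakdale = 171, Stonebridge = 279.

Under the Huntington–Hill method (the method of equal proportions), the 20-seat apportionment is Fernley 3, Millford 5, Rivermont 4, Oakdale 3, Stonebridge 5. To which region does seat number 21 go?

Priority for the next seat is population ÷ (√(s·(s+1))).
Priorities: Fernley 55.426, Millford 55.685, Rivermont 58.138, Oakdale 49.363, Stonebridge 50.938.
Highest priority: Rivermont.

Rivermont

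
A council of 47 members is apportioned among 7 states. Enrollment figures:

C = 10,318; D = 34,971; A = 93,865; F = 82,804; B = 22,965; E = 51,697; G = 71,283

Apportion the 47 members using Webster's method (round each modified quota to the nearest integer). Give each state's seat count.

C 1, D 4, A 12, F 11, B 3, E 7, G 9

Standard divisor 367903/47 ≈ 7827.723; standard quotas: C 1.318, D 4.468, A 11.991, F 10.578, B 2.934, E 6.604, G 9.106.
Rounding to the nearest integer gives C 1, D 4, A 12, F 11, B 3, E 7, G 9 — total 47, matching the house size, so no adjustment is needed.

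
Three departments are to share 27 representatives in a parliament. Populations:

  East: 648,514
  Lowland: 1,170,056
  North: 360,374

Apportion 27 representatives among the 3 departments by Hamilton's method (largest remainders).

East=8, Lowland=15, North=4

The standard divisor is 2178944/27 ≈ 80701.63.
Standard quotas: East 8.0359, Lowland 14.4985, North 4.4655.
Lower quotas: East 8, Lowland 14, North 4 (sum 26, leaving 1 seat).
Remainders in descending order: Lowland 0.4985, North 0.4655, East 0.0359.
The surplus seat goes to Lowland.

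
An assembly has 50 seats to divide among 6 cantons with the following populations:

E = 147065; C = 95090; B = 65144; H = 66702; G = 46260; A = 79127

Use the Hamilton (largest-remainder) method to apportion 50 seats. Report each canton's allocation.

E 15, C 9, B 6, H 7, G 5, A 8

Total 499388; standard divisor 499388/50 ≈ 9987.76.
Standard quotas: E 14.7245, C 9.5207, B 6.5224, H 6.6784, G 4.6317, A 7.9224.
Lower quotas: E 14, C 9, B 6, H 6, G 4, A 7 (sum 46, leaving 4 seats).
Remainders in descending order: A 0.9224, E 0.7245, H 0.6784, G 0.6317, B 0.5224, C 0.5207.
Largest remainders: A, E, H, G receive the extra seats.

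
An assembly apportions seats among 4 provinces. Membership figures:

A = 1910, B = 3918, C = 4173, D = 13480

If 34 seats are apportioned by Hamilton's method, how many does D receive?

The standard divisor is 23481/34 ≈ 690.618.
Standard quotas: A 2.7656, B 5.6732, C 6.0424, D 19.5188.
Lower quotas: A 2, B 5, C 6, D 19 (sum 32, leaving 2 seats).
Remainders in descending order: A 0.7656, B 0.6732, D 0.5188, C 0.0424.
The surplus seats go to A, B.
D receives 19.

19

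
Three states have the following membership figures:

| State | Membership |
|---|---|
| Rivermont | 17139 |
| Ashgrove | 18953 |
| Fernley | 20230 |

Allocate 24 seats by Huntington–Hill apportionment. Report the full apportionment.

With divisor 2337: modified quotas Rivermont 7.334, Ashgrove 8.110, Fernley 8.656.
Geometric-mean thresholds: Rivermont √(7·8)=7.483, Ashgrove √(8·9)=8.485, Fernley √(8·9)=8.485.
Each quota rounded against its threshold gives Rivermont 7, Ashgrove 8, Fernley 9 (total 24).

Rivermont=7; Ashgrove=8; Fernley=9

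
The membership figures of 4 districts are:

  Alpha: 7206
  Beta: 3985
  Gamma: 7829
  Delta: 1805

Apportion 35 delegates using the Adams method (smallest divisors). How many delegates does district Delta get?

Standard divisor 20825/35 ≈ 595; standard quotas: Alpha 12.111, Beta 6.697, Gamma 13.158, Delta 3.034.
Rounding up gives 13, 7, 14, 4 = 38 seats, so the divisor must be adjusted.
With modified divisor 630: modified quotas Alpha 11.438, Beta 6.325, Gamma 12.427, Delta 2.865.
Rounding up: Alpha 12, Beta 7, Gamma 13, Delta 3 (total 35).
Delta receives 3.

3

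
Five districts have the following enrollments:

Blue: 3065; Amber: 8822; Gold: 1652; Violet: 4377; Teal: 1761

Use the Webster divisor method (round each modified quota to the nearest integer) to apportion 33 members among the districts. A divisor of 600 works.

With modified divisor 600: modified quotas Blue 5.108, Amber 14.703, Gold 2.753, Violet 7.295, Teal 2.935.
Rounding to the nearest integer: Blue 5, Amber 15, Gold 3, Violet 7, Teal 3 (total 33).

Blue 5, Amber 15, Gold 3, Violet 7, Teal 3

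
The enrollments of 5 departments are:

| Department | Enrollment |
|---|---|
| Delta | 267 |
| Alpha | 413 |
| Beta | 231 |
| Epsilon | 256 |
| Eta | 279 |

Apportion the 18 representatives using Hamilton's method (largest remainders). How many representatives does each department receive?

Delta 3, Alpha 5, Beta 3, Epsilon 3, Eta 4

Standard divisor: 1446 ÷ 18 ≈ 80.333.
Standard quotas: Delta 3.324, Alpha 5.141, Beta 2.876, Epsilon 3.187, Eta 3.473.
Lower quotas: Delta 3, Alpha 5, Beta 2, Epsilon 3, Eta 3 (sum 16, leaving 2 seats).
Remainders in descending order: Beta 0.876, Eta 0.473, Delta 0.324, Epsilon 0.187, Alpha 0.141.
Largest remainders: Beta, Eta receive the extra seats.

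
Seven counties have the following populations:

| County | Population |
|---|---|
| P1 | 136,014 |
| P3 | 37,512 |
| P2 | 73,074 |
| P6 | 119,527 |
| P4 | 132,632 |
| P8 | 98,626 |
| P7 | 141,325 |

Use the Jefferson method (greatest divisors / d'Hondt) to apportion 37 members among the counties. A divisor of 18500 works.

P1 7; P3 2; P2 3; P6 6; P4 7; P8 5; P7 7

With modified divisor 18500: modified quotas P1 7.352, P3 2.028, P2 3.950, P6 6.461, P4 7.169, P8 5.331, P7 7.639.
Rounding down: P1 7, P3 2, P2 3, P6 6, P4 7, P8 5, P7 7 (total 37).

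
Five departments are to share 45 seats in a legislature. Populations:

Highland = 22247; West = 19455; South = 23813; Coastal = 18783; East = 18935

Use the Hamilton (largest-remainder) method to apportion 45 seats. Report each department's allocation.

Highland 10; West 9; South 10; Coastal 8; East 8

Total 103233; standard divisor 103233/45 ≈ 2294.067.
Standard quotas: Highland 9.6976, West 8.4806, South 10.3803, Coastal 8.1876, East 8.2539.
Lower quotas: Highland 9, West 8, South 10, Coastal 8, East 8 (sum 43, leaving 2 seats).
Remainders in descending order: Highland 0.6976, West 0.4806, South 0.3803, East 0.2539, Coastal 0.1876.
The surplus seats go to Highland, West.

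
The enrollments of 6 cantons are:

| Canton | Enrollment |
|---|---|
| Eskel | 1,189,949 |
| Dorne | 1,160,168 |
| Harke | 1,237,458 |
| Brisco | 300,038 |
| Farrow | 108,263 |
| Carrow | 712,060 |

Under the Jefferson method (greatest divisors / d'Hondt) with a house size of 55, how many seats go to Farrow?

1

Standard divisor 4707936/55 ≈ 85598.836; standard quotas: Eskel 13.901, Dorne 13.554, Harke 14.456, Brisco 3.505, Farrow 1.265, Carrow 8.319.
Rounding down gives 13, 13, 14, 3, 1, 8 = 52 seats, so the divisor must be adjusted.
With modified divisor 80900: modified quotas Eskel 14.709, Dorne 14.341, Harke 15.296, Brisco 3.709, Farrow 1.338, Carrow 8.802.
Rounding down: Eskel 14, Dorne 14, Harke 15, Brisco 3, Farrow 1, Carrow 8 (total 55).
Farrow receives 1.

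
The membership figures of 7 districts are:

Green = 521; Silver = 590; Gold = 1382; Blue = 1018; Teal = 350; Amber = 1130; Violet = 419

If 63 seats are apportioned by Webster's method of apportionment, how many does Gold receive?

16

Standard divisor 5410/63 ≈ 85.873; standard quotas: Green 6.067, Silver 6.871, Gold 16.094, Blue 11.855, Teal 4.076, Amber 13.159, Violet 4.879.
Rounding to the nearest integer gives Green 6, Silver 7, Gold 16, Blue 12, Teal 4, Amber 13, Violet 5 — total 63, matching the house size, so no adjustment is needed.
Gold receives 16.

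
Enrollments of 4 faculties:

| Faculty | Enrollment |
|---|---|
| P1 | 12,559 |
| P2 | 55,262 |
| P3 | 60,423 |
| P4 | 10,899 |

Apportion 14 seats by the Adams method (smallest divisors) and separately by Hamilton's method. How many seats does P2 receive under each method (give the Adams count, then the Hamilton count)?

Adams: P1 2, P2 5, P3 6, P4 1.
Hamilton: P1 1, P2 6, P3 6, P4 1.
P2 gets 5 under Adams and 6 under Hamilton.

5 and 6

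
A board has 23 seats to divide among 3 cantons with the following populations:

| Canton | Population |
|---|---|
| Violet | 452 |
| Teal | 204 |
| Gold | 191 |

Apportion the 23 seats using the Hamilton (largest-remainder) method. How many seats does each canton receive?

Standard divisor: 847 ÷ 23 ≈ 36.826.
Standard quotas: Violet 12.274, Teal 5.540, Gold 5.187.
Lower quotas: Violet 12, Teal 5, Gold 5 (sum 22, leaving 1 seat).
Remainders in descending order: Teal 0.540, Violet 0.274, Gold 0.187.
The surplus seat goes to Teal.

Violet: 12, Teal: 6, Gold: 5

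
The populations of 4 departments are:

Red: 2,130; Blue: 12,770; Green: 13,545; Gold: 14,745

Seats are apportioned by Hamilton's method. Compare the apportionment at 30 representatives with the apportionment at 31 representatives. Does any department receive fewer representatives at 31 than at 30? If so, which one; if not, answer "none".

Red

At 30 seats: Red 2, Blue 9, Green 9, Gold 10.
At 31 seats: Red 1, Blue 9, Green 10, Gold 11.
Red drops from 2 to 1.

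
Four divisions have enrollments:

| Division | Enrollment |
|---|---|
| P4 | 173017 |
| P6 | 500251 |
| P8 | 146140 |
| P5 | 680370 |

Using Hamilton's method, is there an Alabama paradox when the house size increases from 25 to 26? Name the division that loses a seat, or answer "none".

At 25 seats: P4 3, P6 8, P8 3, P5 11.
At 26 seats: P4 3, P6 9, P8 2, P5 12.
P8 drops from 3 to 2.

P8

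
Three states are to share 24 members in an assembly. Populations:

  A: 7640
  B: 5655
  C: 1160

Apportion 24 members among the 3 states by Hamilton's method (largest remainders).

A 13; B 9; C 2

Total 14455; standard divisor 14455/24 ≈ 602.292.
Standard quotas: A 12.6849, B 9.3891, C 1.9260.
Lower quotas: A 12, B 9, C 1 (sum 22, leaving 2 seats).
Remainders in descending order: C 0.9260, A 0.6849, B 0.3891.
The surplus seats go to C, A.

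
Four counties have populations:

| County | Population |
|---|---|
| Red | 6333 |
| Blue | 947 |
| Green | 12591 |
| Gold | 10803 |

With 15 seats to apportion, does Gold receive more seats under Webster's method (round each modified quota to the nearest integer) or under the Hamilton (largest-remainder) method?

Webster

Webster: Red 3, Blue 0, Green 6, Gold 6.
Hamilton: Red 3, Blue 1, Green 6, Gold 5.
Gold gets 6 under Webster and 5 under Hamilton.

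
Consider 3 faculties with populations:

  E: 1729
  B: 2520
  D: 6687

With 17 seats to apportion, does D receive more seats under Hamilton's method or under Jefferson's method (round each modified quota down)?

Hamilton: E 3, B 4, D 10.
Jefferson: E 2, B 4, D 11.
D gets 10 under Hamilton and 11 under Jefferson.

Jefferson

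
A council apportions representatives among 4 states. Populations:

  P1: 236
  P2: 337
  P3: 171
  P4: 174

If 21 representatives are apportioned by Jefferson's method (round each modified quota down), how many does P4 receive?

Standard divisor 918/21 ≈ 43.714; standard quotas: P1 5.399, P2 7.709, P3 3.912, P4 3.980.
Rounding down gives 5, 7, 3, 3 = 18 seats, so the divisor must be adjusted.
With modified divisor 40: modified quotas P1 5.900, P2 8.425, P3 4.275, P4 4.350.
Rounding down: P1 5, P2 8, P3 4, P4 4 (total 21).
P4 receives 4.

4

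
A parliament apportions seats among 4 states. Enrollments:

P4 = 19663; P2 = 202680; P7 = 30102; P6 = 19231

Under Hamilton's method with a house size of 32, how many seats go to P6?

2

Total 271676; standard divisor 271676/32 ≈ 8489.875.
Standard quotas: P4 2.3161, P2 23.8731, P7 3.5456, P6 2.2652.
Lower quotas: P4 2, P2 23, P7 3, P6 2 (sum 30, leaving 2 seats).
Remainders in descending order: P2 0.8731, P7 0.5456, P4 0.3161, P6 0.2652.
The surplus seats go to P2, P7.
P6 receives 2.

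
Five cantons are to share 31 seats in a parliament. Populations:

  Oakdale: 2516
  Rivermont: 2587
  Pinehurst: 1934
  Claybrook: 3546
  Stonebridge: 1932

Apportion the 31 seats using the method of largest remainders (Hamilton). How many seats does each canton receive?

The standard divisor is 12515/31 ≈ 403.71.
Standard quotas: Oakdale 6.232, Rivermont 6.408, Pinehurst 4.791, Claybrook 8.784, Stonebridge 4.786.
Lower quotas: Oakdale 6, Rivermont 6, Pinehurst 4, Claybrook 8, Stonebridge 4 (sum 28, leaving 3 seats).
Remainders in descending order: Pinehurst 0.791, Stonebridge 0.786, Claybrook 0.784, Rivermont 0.408, Oakdale 0.232.
The surplus seats go to Pinehurst, Stonebridge, Claybrook.

Oakdale=6, Rivermont=6, Pinehurst=5, Claybrook=9, Stonebridge=5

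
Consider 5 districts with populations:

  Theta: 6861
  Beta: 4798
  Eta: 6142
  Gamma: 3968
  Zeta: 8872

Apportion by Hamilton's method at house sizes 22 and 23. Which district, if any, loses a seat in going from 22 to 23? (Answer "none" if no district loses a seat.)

At 22 seats: Theta 5, Beta 4, Eta 4, Gamma 3, Zeta 6.
At 23 seats: Theta 5, Beta 3, Eta 5, Gamma 3, Zeta 7.
Beta drops from 4 to 3.

Beta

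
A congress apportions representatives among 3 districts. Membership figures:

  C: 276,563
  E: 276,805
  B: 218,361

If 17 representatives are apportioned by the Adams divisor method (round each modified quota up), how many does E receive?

6

Standard divisor 771729/17 ≈ 45395.824; standard quotas: C 6.092, E 6.098, B 4.810.
Rounding up gives 7, 7, 5 = 19 seats, so the divisor must be adjusted.
With modified divisor 50400: modified quotas C 5.487, E 5.492, B 4.333.
Rounding up: C 6, E 6, B 5 (total 17).
E receives 6.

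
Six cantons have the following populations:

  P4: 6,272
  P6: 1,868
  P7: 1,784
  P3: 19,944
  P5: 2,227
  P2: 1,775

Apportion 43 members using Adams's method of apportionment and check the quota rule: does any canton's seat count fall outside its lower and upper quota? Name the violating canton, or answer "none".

Standard quotas: P4 7.963, P6 2.372, P7 2.265, P3 25.320, P5 2.827, P2 2.253.
Adams allocation: P4 8, P6 3, P7 3, P3 23, P5 3, P2 3.
P3 has quota 25.320 (lower 25, upper 26) but receives 23 — outside the quota interval.

P3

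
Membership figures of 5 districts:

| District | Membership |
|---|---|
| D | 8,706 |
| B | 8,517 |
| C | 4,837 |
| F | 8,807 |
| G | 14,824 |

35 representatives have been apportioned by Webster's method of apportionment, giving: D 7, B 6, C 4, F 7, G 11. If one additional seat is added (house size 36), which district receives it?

Priority for the next seat is population ÷ (current seats + 0.5).
Priorities: D 1160.800, B 1310.308, C 1074.889, F 1174.267, G 1289.043.
Highest priority: B.

B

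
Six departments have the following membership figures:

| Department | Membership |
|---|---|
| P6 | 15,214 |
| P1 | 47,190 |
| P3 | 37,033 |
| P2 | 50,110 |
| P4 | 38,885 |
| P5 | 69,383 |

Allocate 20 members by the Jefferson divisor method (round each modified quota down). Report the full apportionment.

Standard divisor 257815/20 ≈ 12890.75; standard quotas: P6 1.180, P1 3.661, P3 2.873, P2 3.887, P4 3.017, P5 5.382.
Rounding down gives 1, 3, 2, 3, 3, 5 = 17 seats, so the divisor must be adjusted.
With modified divisor 11700: modified quotas P6 1.300, P1 4.033, P3 3.165, P2 4.283, P4 3.324, P5 5.930.
Rounding down: P6 1, P1 4, P3 3, P2 4, P4 3, P5 5 (total 20).

P6: 1, P1: 4, P3: 3, P2: 4, P4: 3, P5: 5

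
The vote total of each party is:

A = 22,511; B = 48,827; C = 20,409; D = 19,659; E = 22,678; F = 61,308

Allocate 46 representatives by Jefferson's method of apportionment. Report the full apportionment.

Standard divisor 195392/46 ≈ 4247.652; standard quotas: A 5.300, B 11.495, C 4.805, D 4.628, E 5.339, F 14.433.
Rounding down gives 5, 11, 4, 4, 5, 14 = 43 seats, so the divisor must be adjusted.
With modified divisor 4000: modified quotas A 5.628, B 12.207, C 5.102, D 4.915, E 5.670, F 15.327.
Rounding down: A 5, B 12, C 5, D 4, E 5, F 15 (total 46).

A 5; B 12; C 5; D 4; E 5; F 15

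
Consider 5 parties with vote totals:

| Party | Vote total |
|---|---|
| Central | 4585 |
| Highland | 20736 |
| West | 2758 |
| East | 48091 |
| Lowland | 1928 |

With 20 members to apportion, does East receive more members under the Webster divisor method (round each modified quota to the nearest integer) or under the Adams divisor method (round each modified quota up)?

Webster: Central 1, Highland 5, West 1, East 12, Lowland 1.
Adams: Central 2, Highland 5, West 1, East 11, Lowland 1.
East gets 12 under Webster and 11 under Adams.

Webster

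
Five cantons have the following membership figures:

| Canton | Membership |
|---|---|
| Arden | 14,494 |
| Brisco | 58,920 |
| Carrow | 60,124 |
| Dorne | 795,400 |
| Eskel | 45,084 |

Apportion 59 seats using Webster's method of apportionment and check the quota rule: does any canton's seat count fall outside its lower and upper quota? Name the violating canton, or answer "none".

Dorne

Standard quotas: Arden 0.878, Brisco 3.569, Carrow 3.642, Dorne 48.180, Eskel 2.731.
Webster allocation: Arden 1, Brisco 4, Carrow 4, Dorne 47, Eskel 3.
Dorne has quota 48.180 (lower 48, upper 49) but receives 47 — outside the quota interval.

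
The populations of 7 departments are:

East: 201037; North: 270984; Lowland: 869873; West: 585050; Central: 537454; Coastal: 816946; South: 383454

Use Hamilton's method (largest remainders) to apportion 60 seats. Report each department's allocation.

The standard divisor is 3664798/60 ≈ 61079.967.
Standard quotas: East 3.2914, North 4.4365, Lowland 14.2415, West 9.5784, Central 8.7992, Coastal 13.3750, South 6.2779.
Lower quotas: East 3, North 4, Lowland 14, West 9, Central 8, Coastal 13, South 6 (sum 57, leaving 3 seats).
Remainders in descending order: Central 0.7992, West 0.5784, North 0.4365, Coastal 0.3750, East 0.2914, South 0.2779, Lowland 0.2415.
Largest remainders: Central, West, North receive the extra seats.

East 3, North 5, Lowland 14, West 10, Central 9, Coastal 13, South 6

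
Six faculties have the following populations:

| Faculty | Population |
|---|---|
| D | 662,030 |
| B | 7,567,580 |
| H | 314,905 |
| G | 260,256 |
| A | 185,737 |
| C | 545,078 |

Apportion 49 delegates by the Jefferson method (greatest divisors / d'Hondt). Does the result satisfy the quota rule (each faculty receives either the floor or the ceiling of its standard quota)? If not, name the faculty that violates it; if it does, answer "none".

Standard quotas: D 3.402, B 38.887, H 1.618, G 1.337, A 0.954, C 2.801.
Jefferson allocation: D 3, B 41, H 1, G 1, A 1, C 2.
B has quota 38.887 (lower 38, upper 39) but receives 41 — outside the quota interval.

B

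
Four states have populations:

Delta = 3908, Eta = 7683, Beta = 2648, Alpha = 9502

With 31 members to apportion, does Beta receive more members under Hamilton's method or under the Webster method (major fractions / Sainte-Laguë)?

Hamilton

Hamilton: Delta 5, Eta 10, Beta 4, Alpha 12.
Webster: Delta 5, Eta 10, Beta 3, Alpha 13.
Beta gets 4 under Hamilton and 3 under Webster.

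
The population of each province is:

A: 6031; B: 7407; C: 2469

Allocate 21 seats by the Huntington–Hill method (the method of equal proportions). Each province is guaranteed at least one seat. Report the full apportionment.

A 8, B 10, C 3

With divisor 747: modified quotas A 8.074, B 9.916, C 3.305.
Geometric-mean thresholds: A √(8·9)=8.485, B √(9·10)=9.487, C √(3·4)=3.464.
Each quota rounded against its threshold gives A 8, B 10, C 3 (total 21).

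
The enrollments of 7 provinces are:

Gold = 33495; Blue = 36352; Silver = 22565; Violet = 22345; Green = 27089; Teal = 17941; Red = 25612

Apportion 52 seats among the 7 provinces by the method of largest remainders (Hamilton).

Gold: 10; Blue: 10; Silver: 6; Violet: 6; Green: 8; Teal: 5; Red: 7

Total 185399; standard divisor 185399/52 ≈ 3565.365.
Standard quotas: Gold 9.3945, Blue 10.1959, Silver 6.3289, Violet 6.2672, Green 7.5978, Teal 5.0320, Red 7.1836.
Lower quotas: Gold 9, Blue 10, Silver 6, Violet 6, Green 7, Teal 5, Red 7 (sum 50, leaving 2 seats).
Remainders in descending order: Green 0.5978, Gold 0.3945, Silver 0.3289, Violet 0.2672, Blue 0.1959, Red 0.1836, Teal 0.0320.
The surplus seats go to Green, Gold.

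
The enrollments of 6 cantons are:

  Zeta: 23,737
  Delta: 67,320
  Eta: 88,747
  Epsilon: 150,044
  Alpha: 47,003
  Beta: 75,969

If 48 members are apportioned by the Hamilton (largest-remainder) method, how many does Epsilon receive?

The standard divisor is 452820/48 ≈ 9433.75.
Standard quotas: Zeta 2.5162, Delta 7.1361, Eta 9.4074, Epsilon 15.9050, Alpha 4.9824, Beta 8.0529.
Lower quotas: Zeta 2, Delta 7, Eta 9, Epsilon 15, Alpha 4, Beta 8 (sum 45, leaving 3 seats).
Remainders in descending order: Alpha 0.9824, Epsilon 0.9050, Zeta 0.5162, Eta 0.4074, Delta 0.1361, Beta 0.0529.
Largest remainders: Alpha, Epsilon, Zeta receive the extra seats.
Epsilon receives 16.

16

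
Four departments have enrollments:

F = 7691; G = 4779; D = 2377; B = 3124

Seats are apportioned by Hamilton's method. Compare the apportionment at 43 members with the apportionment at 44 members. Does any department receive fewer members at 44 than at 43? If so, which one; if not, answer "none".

B

At 43 seats: F 18, G 11, D 6, B 8.
At 44 seats: F 19, G 12, D 6, B 7.
B drops from 8 to 7.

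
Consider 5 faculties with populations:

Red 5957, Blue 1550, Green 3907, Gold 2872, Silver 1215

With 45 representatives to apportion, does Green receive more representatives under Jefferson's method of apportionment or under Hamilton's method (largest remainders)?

Jefferson

Jefferson: Red 18, Blue 4, Green 12, Gold 8, Silver 3.
Hamilton: Red 17, Blue 5, Green 11, Gold 8, Silver 4.
Green gets 12 under Jefferson and 11 under Hamilton.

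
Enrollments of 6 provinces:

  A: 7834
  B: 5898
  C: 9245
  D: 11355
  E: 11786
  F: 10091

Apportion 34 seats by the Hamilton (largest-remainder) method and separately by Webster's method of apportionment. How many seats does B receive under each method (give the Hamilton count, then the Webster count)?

3 and 4

Hamilton: A 5, B 3, C 6, D 7, E 7, F 6.
Webster: A 5, B 4, C 5, D 7, E 7, F 6.
B gets 3 under Hamilton and 4 under Webster.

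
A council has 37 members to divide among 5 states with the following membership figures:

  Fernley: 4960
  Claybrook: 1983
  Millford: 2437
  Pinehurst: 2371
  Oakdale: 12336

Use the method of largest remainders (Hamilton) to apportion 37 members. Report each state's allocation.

Fernley 7, Claybrook 3, Millford 4, Pinehurst 4, Oakdale 19

Total 24087; standard divisor 24087/37 = 651.
Standard quotas: Fernley 7.6190, Claybrook 3.0461, Millford 3.7435, Pinehurst 3.6421, Oakdale 18.9493.
Lower quotas: Fernley 7, Claybrook 3, Millford 3, Pinehurst 3, Oakdale 18 (sum 34, leaving 3 seats).
Remainders in descending order: Oakdale 0.9493, Millford 0.7435, Pinehurst 0.6421, Fernley 0.6190, Claybrook 0.0461.
The surplus seats go to Oakdale, Millford, Pinehurst.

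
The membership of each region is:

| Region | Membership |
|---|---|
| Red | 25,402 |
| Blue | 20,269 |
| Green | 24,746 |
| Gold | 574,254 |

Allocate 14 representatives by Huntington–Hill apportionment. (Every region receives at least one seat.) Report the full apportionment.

With divisor 52368: modified quotas Red 0.485, Blue 0.387, Green 0.473, Gold 10.966.
Geometric-mean thresholds: Red (min 1), Blue (min 1), Green (min 1), Gold √(10·11)=10.488.
Each quota rounded against its threshold gives Red 1, Blue 1, Green 1, Gold 11 (total 14).

Red 1, Blue 1, Green 1, Gold 11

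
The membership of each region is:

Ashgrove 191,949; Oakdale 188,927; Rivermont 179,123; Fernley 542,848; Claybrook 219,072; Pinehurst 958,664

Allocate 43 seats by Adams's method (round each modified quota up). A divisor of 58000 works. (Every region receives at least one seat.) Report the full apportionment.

With modified divisor 58000: modified quotas Ashgrove 3.309, Oakdale 3.257, Rivermont 3.088, Fernley 9.359, Claybrook 3.777, Pinehurst 16.529.
Rounding up: Ashgrove 4, Oakdale 4, Rivermont 4, Fernley 10, Claybrook 4, Pinehurst 17 (total 43).

Ashgrove: 4; Oakdale: 4; Rivermont: 4; Fernley: 10; Claybrook: 4; Pinehurst: 17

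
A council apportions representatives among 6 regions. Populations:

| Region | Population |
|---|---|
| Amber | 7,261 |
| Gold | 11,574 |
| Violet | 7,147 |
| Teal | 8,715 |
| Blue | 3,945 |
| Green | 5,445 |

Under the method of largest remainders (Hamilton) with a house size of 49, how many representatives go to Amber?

The standard divisor is 44087/49 ≈ 899.735.
Standard quotas: Amber 8.0702, Gold 12.8638, Violet 7.9435, Teal 9.6862, Blue 4.3846, Green 6.0518.
Lower quotas: Amber 8, Gold 12, Violet 7, Teal 9, Blue 4, Green 6 (sum 46, leaving 3 seats).
Remainders in descending order: Violet 0.9435, Gold 0.8638, Teal 0.6862, Blue 0.3846, Amber 0.0702, Green 0.0518.
Largest remainders: Violet, Gold, Teal receive the extra seats.
Amber receives 8.

8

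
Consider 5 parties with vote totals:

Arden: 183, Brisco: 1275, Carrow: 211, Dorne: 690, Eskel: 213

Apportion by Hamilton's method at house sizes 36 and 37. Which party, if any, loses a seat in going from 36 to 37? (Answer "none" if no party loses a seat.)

At 36 seats: Arden 2, Brisco 18, Carrow 3, Dorne 10, Eskel 3.
At 37 seats: Arden 3, Brisco 18, Carrow 3, Dorne 10, Eskel 3.
No party's allocation decreased.

none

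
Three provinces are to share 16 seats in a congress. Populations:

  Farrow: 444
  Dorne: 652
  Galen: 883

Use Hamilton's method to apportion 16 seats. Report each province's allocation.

Standard divisor: 1979 ÷ 16 ≈ 123.688.
Standard quotas: Farrow 3.590, Dorne 5.271, Galen 7.139.
Lower quotas: Farrow 3, Dorne 5, Galen 7 (sum 15, leaving 1 seat).
Remainders in descending order: Farrow 0.590, Dorne 0.271, Galen 0.139.
The surplus seat goes to Farrow.

Farrow=4, Dorne=5, Galen=7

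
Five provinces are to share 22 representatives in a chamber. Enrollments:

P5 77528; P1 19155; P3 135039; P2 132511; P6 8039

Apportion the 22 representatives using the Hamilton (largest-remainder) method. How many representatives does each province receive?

P5 5, P1 1, P3 8, P2 8, P6 0

The standard divisor is 372272/22 ≈ 16921.455.
Standard quotas: P5 4.5816, P1 1.1320, P3 7.9803, P2 7.8309, P6 0.4751.
Lower quotas: P5 4, P1 1, P3 7, P2 7, P6 0 (sum 19, leaving 3 seats).
Remainders in descending order: P3 0.9803, P2 0.8309, P5 0.5816, P6 0.4751, P1 0.1320.
The surplus seats go to P3, P2, P5.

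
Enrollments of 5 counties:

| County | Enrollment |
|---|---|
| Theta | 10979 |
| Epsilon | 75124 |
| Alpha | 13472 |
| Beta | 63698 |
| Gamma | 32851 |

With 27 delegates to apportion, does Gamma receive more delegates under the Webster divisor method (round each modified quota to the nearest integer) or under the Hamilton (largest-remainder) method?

Hamilton

Webster: Theta 2, Epsilon 10, Alpha 2, Beta 9, Gamma 4.
Hamilton: Theta 1, Epsilon 10, Alpha 2, Beta 9, Gamma 5.
Gamma gets 4 under Webster and 5 under Hamilton.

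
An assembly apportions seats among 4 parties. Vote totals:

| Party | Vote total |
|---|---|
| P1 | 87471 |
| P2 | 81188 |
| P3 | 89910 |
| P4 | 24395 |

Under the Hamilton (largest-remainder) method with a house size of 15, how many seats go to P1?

5

Total 282964; standard divisor 282964/15 ≈ 18864.267.
Standard quotas: P1 4.6369, P2 4.3038, P3 4.7662, P4 1.2932.
Lower quotas: P1 4, P2 4, P3 4, P4 1 (sum 13, leaving 2 seats).
Remainders in descending order: P3 0.7662, P1 0.6369, P2 0.3038, P4 0.2932.
Largest remainders: P3, P1 receive the extra seats.
P1 receives 5.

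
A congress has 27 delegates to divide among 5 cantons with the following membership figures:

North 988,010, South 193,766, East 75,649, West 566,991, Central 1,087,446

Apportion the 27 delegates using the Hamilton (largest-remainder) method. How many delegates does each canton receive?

Total 2911862; standard divisor 2911862/27 ≈ 107846.741.
Standard quotas: North 9.1612, South 1.7967, East 0.7014, West 5.2574, Central 10.0833.
Lower quotas: North 9, South 1, East 0, West 5, Central 10 (sum 25, leaving 2 seats).
Remainders in descending order: South 0.7967, East 0.7014, West 0.2574, North 0.1612, Central 0.0833.
The surplus seats go to South, East.

North: 9, South: 2, East: 1, West: 5, Central: 10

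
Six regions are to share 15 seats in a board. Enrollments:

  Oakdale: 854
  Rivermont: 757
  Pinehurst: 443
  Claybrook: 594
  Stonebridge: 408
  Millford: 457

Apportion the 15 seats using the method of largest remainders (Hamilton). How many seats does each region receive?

Oakdale 4, Rivermont 3, Pinehurst 2, Claybrook 2, Stonebridge 2, Millford 2

Total 3513; standard divisor 3513/15 ≈ 234.2.
Standard quotas: Oakdale 3.646, Rivermont 3.232, Pinehurst 1.892, Claybrook 2.536, Stonebridge 1.742, Millford 1.951.
Lower quotas: Oakdale 3, Rivermont 3, Pinehurst 1, Claybrook 2, Stonebridge 1, Millford 1 (sum 11, leaving 4 seats).
Remainders in descending order: Millford 0.951, Pinehurst 0.892, Stonebridge 0.742, Oakdale 0.646, Claybrook 0.536, Rivermont 0.232.
Largest remainders: Millford, Pinehurst, Stonebridge, Oakdale receive the extra seats.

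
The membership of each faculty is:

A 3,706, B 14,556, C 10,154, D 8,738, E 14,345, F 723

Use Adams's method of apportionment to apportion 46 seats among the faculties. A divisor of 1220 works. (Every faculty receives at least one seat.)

With modified divisor 1220: modified quotas A 3.038, B 11.931, C 8.323, D 7.162, E 11.758, F 0.593.
Rounding up: A 4, B 12, C 9, D 8, E 12, F 1 (total 46).

A=4, B=12, C=9, D=8, E=12, F=1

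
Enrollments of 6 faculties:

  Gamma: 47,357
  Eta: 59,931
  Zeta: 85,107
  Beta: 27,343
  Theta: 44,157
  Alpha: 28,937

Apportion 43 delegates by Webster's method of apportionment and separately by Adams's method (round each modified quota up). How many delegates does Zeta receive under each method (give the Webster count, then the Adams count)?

13 and 12

Webster: Gamma 7, Eta 9, Zeta 13, Beta 4, Theta 6, Alpha 4.
Adams: Gamma 7, Eta 9, Zeta 12, Beta 4, Theta 7, Alpha 4.
Zeta gets 13 under Webster and 12 under Adams.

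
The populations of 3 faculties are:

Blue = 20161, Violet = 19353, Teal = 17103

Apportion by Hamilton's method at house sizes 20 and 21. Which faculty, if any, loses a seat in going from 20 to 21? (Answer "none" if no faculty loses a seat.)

At 20 seats: Blue 7, Violet 7, Teal 6.
At 21 seats: Blue 8, Violet 7, Teal 6.
No faculty's allocation decreased.

none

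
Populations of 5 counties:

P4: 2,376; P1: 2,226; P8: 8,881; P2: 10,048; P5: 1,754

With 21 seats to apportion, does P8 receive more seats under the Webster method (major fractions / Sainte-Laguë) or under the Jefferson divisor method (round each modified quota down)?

Webster

Webster: P4 2, P1 2, P8 8, P2 8, P5 1.
Jefferson: P4 2, P1 2, P8 7, P2 9, P5 1.
P8 gets 8 under Webster and 7 under Jefferson.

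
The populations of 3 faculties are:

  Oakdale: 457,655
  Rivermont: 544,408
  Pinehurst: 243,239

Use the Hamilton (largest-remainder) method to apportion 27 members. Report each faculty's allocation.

The standard divisor is 1245302/27 ≈ 46122.296.
Standard quotas: Oakdale 9.9226, Rivermont 11.8036, Pinehurst 5.2738.
Lower quotas: Oakdale 9, Rivermont 11, Pinehurst 5 (sum 25, leaving 2 seats).
Remainders in descending order: Oakdale 0.9226, Rivermont 0.8036, Pinehurst 0.2738.
Largest remainders: Oakdale, Rivermont receive the extra seats.

Oakdale: 10; Rivermont: 12; Pinehurst: 5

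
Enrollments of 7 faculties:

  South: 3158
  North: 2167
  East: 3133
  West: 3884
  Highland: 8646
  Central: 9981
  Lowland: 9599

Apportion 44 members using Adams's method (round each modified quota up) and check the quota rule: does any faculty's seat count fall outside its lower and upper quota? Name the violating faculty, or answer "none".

none

Standard quotas: South 3.425, North 2.350, East 3.398, West 4.213, Highland 9.377, Central 10.825, Lowland 10.411.
Adams allocation: South 4, North 3, East 4, West 4, Highland 9, Central 10, Lowland 10.
Every allocation lies between the lower and upper quota.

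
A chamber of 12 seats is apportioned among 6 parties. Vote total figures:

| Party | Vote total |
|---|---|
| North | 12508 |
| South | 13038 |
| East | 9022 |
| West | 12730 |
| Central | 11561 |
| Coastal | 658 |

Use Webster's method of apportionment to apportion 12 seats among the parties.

Standard divisor 59517/12 ≈ 4959.75; standard quotas: North 2.522, South 2.629, East 1.819, West 2.567, Central 2.331, Coastal 0.133.
Rounding to the nearest integer gives 3, 3, 2, 3, 2, 0 = 13 seats, so the divisor must be adjusted.
With modified divisor 5050: modified quotas North 2.477, South 2.582, East 1.787, West 2.521, Central 2.289, Coastal 0.130.
Rounding to the nearest integer: North 2, South 3, East 2, West 3, Central 2, Coastal 0 (total 12).

North=2, South=3, East=2, West=3, Central=2, Coastal=0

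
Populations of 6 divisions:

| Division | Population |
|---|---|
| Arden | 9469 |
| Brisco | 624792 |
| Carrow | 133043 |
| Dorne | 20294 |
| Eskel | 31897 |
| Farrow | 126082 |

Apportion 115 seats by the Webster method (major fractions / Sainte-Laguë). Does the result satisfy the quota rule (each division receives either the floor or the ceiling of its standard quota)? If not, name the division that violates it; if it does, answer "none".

Standard quotas: Arden 1.152, Brisco 75.986, Carrow 16.181, Dorne 2.468, Eskel 3.879, Farrow 15.334.
Webster allocation: Arden 1, Brisco 77, Carrow 16, Dorne 2, Eskel 4, Farrow 15.
Brisco has quota 75.986 (lower 75, upper 76) but receives 77 — outside the quota interval.

Brisco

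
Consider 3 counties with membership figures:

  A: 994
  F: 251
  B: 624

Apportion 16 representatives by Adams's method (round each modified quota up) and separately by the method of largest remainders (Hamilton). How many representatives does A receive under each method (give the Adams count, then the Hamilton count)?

Adams: A 8, F 3, B 5.
Hamilton: A 9, F 2, B 5.
A gets 8 under Adams and 9 under Hamilton.

8 and 9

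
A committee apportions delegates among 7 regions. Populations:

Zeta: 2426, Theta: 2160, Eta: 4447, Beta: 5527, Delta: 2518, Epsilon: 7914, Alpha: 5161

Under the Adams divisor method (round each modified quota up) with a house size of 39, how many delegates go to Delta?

Standard divisor 30153/39 ≈ 773.154; standard quotas: Zeta 3.138, Theta 2.794, Eta 5.752, Beta 7.149, Delta 3.257, Epsilon 10.236, Alpha 6.675.
Rounding up gives 4, 3, 6, 8, 4, 11, 7 = 43 seats, so the divisor must be adjusted.
With modified divisor 850: modified quotas Zeta 2.854, Theta 2.541, Eta 5.232, Beta 6.502, Delta 2.962, Epsilon 9.311, Alpha 6.072.
Rounding up: Zeta 3, Theta 3, Eta 6, Beta 7, Delta 3, Epsilon 10, Alpha 7 (total 39).
Delta receives 3.

3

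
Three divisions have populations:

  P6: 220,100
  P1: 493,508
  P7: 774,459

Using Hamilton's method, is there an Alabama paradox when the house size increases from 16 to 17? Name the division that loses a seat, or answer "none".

At 16 seats: P6 3, P1 5, P7 8.
At 17 seats: P6 2, P1 6, P7 9.
P6 drops from 3 to 2.

P6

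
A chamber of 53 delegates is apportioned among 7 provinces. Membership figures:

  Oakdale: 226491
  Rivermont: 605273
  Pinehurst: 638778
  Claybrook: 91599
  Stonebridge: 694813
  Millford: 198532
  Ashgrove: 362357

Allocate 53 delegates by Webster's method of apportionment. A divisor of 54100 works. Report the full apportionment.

With modified divisor 54100: modified quotas Oakdale 4.187, Rivermont 11.188, Pinehurst 11.807, Claybrook 1.693, Stonebridge 12.843, Millford 3.670, Ashgrove 6.698.
Rounding to the nearest integer: Oakdale 4, Rivermont 11, Pinehurst 12, Claybrook 2, Stonebridge 13, Millford 4, Ashgrove 7 (total 53).

Oakdale=4, Rivermont=11, Pinehurst=12, Claybrook=2, Stonebridge=13, Millford=4, Ashgrove=7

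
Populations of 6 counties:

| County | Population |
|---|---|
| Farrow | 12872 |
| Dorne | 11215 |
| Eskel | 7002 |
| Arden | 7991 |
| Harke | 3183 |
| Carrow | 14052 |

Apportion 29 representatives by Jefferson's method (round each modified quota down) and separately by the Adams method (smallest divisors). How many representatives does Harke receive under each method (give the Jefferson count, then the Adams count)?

1 and 2

Jefferson: Farrow 7, Dorne 6, Eskel 3, Arden 4, Harke 1, Carrow 8.
Adams: Farrow 6, Dorne 6, Eskel 4, Arden 4, Harke 2, Carrow 7.
Harke gets 1 under Jefferson and 2 under Adams.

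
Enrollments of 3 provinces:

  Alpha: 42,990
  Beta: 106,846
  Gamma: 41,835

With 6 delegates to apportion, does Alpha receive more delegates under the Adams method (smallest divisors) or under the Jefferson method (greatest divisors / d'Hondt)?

Adams: Alpha 2, Beta 3, Gamma 1.
Jefferson: Alpha 1, Beta 4, Gamma 1.
Alpha gets 2 under Adams and 1 under Jefferson.

Adams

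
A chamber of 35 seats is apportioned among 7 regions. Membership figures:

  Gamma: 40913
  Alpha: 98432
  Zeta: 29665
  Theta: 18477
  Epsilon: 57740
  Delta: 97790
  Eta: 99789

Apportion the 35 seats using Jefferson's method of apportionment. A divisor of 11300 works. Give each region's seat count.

With modified divisor 11300: modified quotas Gamma 3.621, Alpha 8.711, Zeta 2.625, Theta 1.635, Epsilon 5.110, Delta 8.654, Eta 8.831.
Rounding down: Gamma 3, Alpha 8, Zeta 2, Theta 1, Epsilon 5, Delta 8, Eta 8 (total 35).

Gamma=3, Alpha=8, Zeta=2, Theta=1, Epsilon=5, Delta=8, Eta=8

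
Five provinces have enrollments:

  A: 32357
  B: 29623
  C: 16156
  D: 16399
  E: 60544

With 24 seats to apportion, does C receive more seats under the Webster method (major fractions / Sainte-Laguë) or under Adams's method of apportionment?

Adams

Webster: A 5, B 5, C 2, D 3, E 9.
Adams: A 5, B 4, C 3, D 3, E 9.
C gets 2 under Webster and 3 under Adams.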